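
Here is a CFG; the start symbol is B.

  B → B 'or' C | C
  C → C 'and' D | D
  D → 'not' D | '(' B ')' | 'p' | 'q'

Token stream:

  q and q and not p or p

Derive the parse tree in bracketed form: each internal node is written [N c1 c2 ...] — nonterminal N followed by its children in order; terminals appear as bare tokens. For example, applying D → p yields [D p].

B
B or C
C or C
C and D or C
C and D and D or C
D and D and D or C
q and D and D or C
q and q and D or C
q and q and not D or C
q and q and not p or C
q and q and not p or D
q and q and not p or p

[B [B [C [C [C [D q]] and [D q]] and [D not [D p]]]] or [C [D p]]]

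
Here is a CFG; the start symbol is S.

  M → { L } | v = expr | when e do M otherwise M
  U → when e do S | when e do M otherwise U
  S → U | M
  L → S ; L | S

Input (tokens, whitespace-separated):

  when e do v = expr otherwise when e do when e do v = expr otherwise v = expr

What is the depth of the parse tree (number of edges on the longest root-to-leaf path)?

6

[S [U when e do [M v = expr] otherwise [U when e do [S [M when e do [M v = expr] otherwise [M v = expr]]]]]]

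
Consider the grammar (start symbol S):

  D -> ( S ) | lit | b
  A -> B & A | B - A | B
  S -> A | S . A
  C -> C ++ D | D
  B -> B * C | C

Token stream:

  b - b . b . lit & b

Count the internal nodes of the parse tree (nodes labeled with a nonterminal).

[S [S [S [A [B [C [D b]]] - [A [B [C [D b]]]]]] . [A [B [C [D b]]]]] . [A [B [C [D lit]]] & [A [B [C [D b]]]]]]

23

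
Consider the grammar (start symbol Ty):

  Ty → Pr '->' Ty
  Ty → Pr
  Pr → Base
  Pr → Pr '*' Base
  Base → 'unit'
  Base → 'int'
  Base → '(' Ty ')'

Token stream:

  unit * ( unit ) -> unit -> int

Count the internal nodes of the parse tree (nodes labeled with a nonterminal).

[Ty [Pr [Pr [Base unit]] * [Base ( [Ty [Pr [Base unit]]] )]] -> [Ty [Pr [Base unit]] -> [Ty [Pr [Base int]]]]]

14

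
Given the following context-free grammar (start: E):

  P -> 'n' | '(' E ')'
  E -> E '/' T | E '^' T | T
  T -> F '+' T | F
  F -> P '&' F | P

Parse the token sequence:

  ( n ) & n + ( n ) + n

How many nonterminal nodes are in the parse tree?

20

[E [T [F [P ( [E [T [F [P n]]]] )] & [F [P n]]] + [T [F [P ( [E [T [F [P n]]]] )]] + [T [F [P n]]]]]]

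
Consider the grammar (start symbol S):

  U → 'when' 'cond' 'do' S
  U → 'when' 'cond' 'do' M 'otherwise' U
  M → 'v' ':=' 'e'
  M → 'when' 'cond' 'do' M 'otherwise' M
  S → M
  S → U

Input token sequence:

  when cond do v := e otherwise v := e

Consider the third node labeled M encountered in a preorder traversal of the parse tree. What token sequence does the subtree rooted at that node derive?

[S [M when cond do [M v := e] otherwise [M v := e]]]

v := e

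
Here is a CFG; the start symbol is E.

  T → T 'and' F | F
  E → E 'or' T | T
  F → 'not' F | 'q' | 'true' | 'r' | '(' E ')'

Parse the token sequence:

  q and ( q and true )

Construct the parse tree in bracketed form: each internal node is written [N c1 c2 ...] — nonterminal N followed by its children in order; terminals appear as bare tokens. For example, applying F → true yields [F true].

[E [T [T [F q]] and [F ( [E [T [T [F q]] and [F true]]] )]]]

E
T
T and F
F and F
q and F
q and ( E )
q and ( T )
q and ( T and F )
q and ( F and F )
q and ( q and F )
q and ( q and true )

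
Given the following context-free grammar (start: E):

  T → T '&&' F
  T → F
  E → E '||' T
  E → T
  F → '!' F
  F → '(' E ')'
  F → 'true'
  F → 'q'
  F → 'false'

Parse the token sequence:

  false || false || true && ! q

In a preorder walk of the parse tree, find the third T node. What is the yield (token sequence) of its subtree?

true && ! q

[E [E [E [T [F false]]] || [T [F false]]] || [T [T [F true]] && [F ! [F q]]]]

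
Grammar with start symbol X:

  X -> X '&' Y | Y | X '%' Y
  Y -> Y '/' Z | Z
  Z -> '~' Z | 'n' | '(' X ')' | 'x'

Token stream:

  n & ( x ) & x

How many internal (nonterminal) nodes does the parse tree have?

[X [X [X [Y [Z n]]] & [Y [Z ( [X [Y [Z x]]] )]]] & [Y [Z x]]]

12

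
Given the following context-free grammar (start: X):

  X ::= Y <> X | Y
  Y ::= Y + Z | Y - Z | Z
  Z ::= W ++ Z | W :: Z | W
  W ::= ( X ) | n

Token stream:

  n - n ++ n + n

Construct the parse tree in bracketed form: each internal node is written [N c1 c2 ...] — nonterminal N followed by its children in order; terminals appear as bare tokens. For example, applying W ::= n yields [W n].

X
Y
Y + Z
Y - Z + Z
Z - Z + Z
W - Z + Z
n - Z + Z
n - W ++ Z + Z
n - n ++ Z + Z
n - n ++ W + Z
n - n ++ n + Z
n - n ++ n + W
n - n ++ n + n

[X [Y [Y [Y [Z [W n]]] - [Z [W n] ++ [Z [W n]]]] + [Z [W n]]]]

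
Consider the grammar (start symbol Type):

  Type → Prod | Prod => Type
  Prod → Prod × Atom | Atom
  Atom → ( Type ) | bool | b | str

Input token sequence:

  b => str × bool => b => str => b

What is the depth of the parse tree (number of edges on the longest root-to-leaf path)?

[Type [Prod [Atom b]] => [Type [Prod [Prod [Atom str]] × [Atom bool]] => [Type [Prod [Atom b]] => [Type [Prod [Atom str]] => [Type [Prod [Atom b]]]]]]]

7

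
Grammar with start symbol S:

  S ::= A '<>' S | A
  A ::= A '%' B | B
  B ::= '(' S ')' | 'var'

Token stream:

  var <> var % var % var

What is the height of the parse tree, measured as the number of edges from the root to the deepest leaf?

[S [A [B var]] <> [S [A [A [A [B var]] % [B var]] % [B var]]]]

6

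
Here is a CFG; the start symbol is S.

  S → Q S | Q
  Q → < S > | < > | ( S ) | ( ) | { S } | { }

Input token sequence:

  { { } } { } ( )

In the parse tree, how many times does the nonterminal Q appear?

4

[S [Q { [S [Q { }]] }] [S [Q { }] [S [Q ( )]]]]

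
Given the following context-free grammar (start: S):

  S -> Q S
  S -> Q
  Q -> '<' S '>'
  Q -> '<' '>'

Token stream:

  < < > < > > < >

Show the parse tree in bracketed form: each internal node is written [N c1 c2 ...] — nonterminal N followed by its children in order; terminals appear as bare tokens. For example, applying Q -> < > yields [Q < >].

S
Q S
< S > S
< Q S > S
< < > S > S
< < > Q > S
< < > < > > S
< < > < > > Q
< < > < > > < >

[S [Q < [S [Q < >] [S [Q < >]]] >] [S [Q < >]]]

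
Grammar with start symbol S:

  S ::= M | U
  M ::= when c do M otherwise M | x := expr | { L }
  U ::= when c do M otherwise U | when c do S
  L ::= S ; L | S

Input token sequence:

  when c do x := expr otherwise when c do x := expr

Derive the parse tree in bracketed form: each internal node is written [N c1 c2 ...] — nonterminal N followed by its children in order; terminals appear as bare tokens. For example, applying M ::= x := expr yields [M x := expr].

[S [U when c do [M x := expr] otherwise [U when c do [S [M x := expr]]]]]

S
U
when c do M otherwise U
when c do x := expr otherwise U
when c do x := expr otherwise when c do S
when c do x := expr otherwise when c do M
when c do x := expr otherwise when c do x := expr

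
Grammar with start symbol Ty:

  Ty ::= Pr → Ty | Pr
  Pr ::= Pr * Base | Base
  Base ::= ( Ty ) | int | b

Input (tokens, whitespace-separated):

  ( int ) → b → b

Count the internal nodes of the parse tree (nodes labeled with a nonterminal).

12

[Ty [Pr [Base ( [Ty [Pr [Base int]]] )]] → [Ty [Pr [Base b]] → [Ty [Pr [Base b]]]]]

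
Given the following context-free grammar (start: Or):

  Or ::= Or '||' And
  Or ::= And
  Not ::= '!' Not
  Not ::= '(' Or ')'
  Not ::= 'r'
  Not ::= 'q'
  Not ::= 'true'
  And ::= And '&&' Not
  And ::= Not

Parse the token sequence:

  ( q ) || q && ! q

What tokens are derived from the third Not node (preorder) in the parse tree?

q

[Or [Or [And [Not ( [Or [And [Not q]]] )]]] || [And [And [Not q]] && [Not ! [Not q]]]]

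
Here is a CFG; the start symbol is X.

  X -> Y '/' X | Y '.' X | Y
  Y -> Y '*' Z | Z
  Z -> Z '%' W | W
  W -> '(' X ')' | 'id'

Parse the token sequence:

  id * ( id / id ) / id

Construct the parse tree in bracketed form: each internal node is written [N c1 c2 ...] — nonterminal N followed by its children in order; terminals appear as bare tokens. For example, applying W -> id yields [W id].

[X [Y [Y [Z [W id]]] * [Z [W ( [X [Y [Z [W id]]] / [X [Y [Z [W id]]]]] )]]] / [X [Y [Z [W id]]]]]

X
Y / X
Y * Z / X
Z * Z / X
W * Z / X
id * Z / X
id * W / X
id * ( X ) / X
id * ( Y / X ) / X
id * ( Z / X ) / X
id * ( W / X ) / X
id * ( id / X ) / X
id * ( id / Y ) / X
id * ( id / Z ) / X
id * ( id / W ) / X
id * ( id / id ) / X
id * ( id / id ) / Y
id * ( id / id ) / Z
id * ( id / id ) / W
id * ( id / id ) / id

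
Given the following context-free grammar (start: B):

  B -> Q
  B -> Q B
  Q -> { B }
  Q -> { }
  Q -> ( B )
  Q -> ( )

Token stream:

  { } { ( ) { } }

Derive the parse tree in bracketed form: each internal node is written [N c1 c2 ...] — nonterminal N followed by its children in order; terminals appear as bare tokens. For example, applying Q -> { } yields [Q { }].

[B [Q { }] [B [Q { [B [Q ( )] [B [Q { }]]] }]]]

B
Q B
{ } B
{ } Q
{ } { B }
{ } { Q B }
{ } { ( ) B }
{ } { ( ) Q }
{ } { ( ) { } }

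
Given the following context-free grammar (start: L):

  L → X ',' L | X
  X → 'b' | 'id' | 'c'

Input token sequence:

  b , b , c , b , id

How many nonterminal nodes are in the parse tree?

10

[L [X b] , [L [X b] , [L [X c] , [L [X b] , [L [X id]]]]]]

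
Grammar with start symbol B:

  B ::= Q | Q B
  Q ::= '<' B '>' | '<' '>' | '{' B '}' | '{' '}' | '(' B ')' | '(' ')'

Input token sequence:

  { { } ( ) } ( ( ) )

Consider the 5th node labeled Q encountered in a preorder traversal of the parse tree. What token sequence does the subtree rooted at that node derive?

( )

[B [Q { [B [Q { }] [B [Q ( )]]] }] [B [Q ( [B [Q ( )]] )]]]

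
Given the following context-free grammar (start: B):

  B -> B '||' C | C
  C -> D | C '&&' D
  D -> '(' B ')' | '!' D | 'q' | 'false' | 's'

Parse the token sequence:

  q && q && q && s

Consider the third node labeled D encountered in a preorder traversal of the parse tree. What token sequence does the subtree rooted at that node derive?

q

[B [C [C [C [C [D q]] && [D q]] && [D q]] && [D s]]]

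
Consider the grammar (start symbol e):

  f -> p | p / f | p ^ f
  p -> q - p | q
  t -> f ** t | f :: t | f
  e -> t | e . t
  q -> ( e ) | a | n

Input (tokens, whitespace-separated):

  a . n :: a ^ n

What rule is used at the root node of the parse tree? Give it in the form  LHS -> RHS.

e -> e . t

[e [e [t [f [p [q a]]]]] . [t [f [p [q n]]] :: [t [f [p [q a]] ^ [f [p [q n]]]]]]]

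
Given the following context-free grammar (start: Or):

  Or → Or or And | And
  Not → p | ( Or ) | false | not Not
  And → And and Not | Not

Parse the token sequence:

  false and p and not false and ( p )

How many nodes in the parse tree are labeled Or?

2

[Or [And [And [And [And [Not false]] and [Not p]] and [Not not [Not false]]] and [Not ( [Or [And [Not p]]] )]]]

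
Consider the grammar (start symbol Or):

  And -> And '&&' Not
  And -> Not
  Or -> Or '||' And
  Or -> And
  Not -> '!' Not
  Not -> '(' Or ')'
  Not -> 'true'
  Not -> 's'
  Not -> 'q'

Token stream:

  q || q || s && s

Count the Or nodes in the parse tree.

[Or [Or [Or [And [Not q]]] || [And [Not q]]] || [And [And [Not s]] && [Not s]]]

3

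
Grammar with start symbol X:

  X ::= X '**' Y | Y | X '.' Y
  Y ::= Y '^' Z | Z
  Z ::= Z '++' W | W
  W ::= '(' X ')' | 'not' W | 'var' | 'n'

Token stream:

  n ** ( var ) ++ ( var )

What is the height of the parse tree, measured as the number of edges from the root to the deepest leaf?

[X [X [Y [Z [W n]]]] ** [Y [Z [Z [W ( [X [Y [Z [W var]]]] )]] ++ [W ( [X [Y [Z [W var]]]] )]]]]

9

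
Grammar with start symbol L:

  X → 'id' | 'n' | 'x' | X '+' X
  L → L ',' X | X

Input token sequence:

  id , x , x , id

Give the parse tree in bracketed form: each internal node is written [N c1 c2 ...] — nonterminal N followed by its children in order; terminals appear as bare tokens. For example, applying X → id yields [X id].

[L [L [L [L [X id]] , [X x]] , [X x]] , [X id]]

L
L , X
L , X , X
L , X , X , X
X , X , X , X
id , X , X , X
id , x , X , X
id , x , x , X
id , x , x , id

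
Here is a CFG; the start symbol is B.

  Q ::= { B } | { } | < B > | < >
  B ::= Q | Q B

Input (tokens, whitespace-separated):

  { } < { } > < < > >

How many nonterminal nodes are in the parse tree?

[B [Q { }] [B [Q < [B [Q { }]] >] [B [Q < [B [Q < >]] >]]]]

10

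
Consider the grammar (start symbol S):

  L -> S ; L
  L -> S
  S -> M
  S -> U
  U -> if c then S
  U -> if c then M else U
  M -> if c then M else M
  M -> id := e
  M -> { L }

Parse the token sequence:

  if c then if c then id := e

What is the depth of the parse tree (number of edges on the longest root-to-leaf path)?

6

[S [U if c then [S [U if c then [S [M id := e]]]]]]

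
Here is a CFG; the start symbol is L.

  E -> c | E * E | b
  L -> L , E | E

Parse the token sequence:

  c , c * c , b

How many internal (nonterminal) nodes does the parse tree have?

8

[L [L [L [E c]] , [E [E c] * [E c]]] , [E b]]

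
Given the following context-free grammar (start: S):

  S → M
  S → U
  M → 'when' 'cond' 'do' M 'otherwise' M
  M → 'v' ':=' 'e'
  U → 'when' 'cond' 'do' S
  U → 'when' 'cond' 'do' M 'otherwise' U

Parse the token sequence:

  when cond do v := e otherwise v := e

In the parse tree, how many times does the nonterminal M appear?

3

[S [M when cond do [M v := e] otherwise [M v := e]]]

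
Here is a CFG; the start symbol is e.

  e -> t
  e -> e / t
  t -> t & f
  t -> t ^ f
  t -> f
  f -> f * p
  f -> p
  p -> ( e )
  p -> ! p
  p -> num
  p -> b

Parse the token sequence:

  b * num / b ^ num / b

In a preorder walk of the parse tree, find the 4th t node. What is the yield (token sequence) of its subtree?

[e [e [e [t [f [f [p b]] * [p num]]]] / [t [t [f [p b]]] ^ [f [p num]]]] / [t [f [p b]]]]

b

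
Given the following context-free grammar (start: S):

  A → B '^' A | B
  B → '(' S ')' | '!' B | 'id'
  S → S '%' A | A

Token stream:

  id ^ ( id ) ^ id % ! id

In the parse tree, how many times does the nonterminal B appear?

6

[S [S [A [B id] ^ [A [B ( [S [A [B id]]] )] ^ [A [B id]]]]] % [A [B ! [B id]]]]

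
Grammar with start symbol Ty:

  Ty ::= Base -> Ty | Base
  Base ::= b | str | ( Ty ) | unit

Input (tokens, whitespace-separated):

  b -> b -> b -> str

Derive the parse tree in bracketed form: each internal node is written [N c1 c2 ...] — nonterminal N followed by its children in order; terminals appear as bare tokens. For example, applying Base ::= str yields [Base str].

[Ty [Base b] -> [Ty [Base b] -> [Ty [Base b] -> [Ty [Base str]]]]]

Ty
Base -> Ty
b -> Ty
b -> Base -> Ty
b -> b -> Ty
b -> b -> Base -> Ty
b -> b -> b -> Ty
b -> b -> b -> Base
b -> b -> b -> str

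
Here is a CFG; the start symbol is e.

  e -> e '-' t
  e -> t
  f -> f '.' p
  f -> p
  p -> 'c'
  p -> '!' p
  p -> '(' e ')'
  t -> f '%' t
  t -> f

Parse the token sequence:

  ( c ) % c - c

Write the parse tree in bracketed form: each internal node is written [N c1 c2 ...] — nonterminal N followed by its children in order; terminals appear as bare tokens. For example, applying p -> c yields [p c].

[e [e [t [f [p ( [e [t [f [p c]]]] )]] % [t [f [p c]]]]] - [t [f [p c]]]]

e
e - t
t - t
f % t - t
p % t - t
( e ) % t - t
( t ) % t - t
( f ) % t - t
( p ) % t - t
( c ) % t - t
( c ) % f - t
( c ) % p - t
( c ) % c - t
( c ) % c - f
( c ) % c - p
( c ) % c - c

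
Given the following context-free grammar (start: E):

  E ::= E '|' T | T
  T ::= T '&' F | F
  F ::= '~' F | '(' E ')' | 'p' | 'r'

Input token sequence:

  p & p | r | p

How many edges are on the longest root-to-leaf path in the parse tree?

6

[E [E [E [T [T [F p]] & [F p]]] | [T [F r]]] | [T [F p]]]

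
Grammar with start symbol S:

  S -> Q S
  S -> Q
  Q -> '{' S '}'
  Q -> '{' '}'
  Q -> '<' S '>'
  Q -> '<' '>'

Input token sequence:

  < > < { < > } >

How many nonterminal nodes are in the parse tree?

8

[S [Q < >] [S [Q < [S [Q { [S [Q < >]] }]] >]]]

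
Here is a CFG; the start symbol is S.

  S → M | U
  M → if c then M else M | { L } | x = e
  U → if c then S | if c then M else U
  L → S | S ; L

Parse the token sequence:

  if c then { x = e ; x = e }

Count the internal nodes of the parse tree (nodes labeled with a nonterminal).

[S [U if c then [S [M { [L [S [M x = e]] ; [L [S [M x = e]]]] }]]]]

10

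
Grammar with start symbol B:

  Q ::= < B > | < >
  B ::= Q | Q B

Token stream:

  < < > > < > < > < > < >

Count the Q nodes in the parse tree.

[B [Q < [B [Q < >]] >] [B [Q < >] [B [Q < >] [B [Q < >] [B [Q < >]]]]]]

6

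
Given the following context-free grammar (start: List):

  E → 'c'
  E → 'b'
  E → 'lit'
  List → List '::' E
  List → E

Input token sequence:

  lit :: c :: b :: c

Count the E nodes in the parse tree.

4

[List [List [List [List [E lit]] :: [E c]] :: [E b]] :: [E c]]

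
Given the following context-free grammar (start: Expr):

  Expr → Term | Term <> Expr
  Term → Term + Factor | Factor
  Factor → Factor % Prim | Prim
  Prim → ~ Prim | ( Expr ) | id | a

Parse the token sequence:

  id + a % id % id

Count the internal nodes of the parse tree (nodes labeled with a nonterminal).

11

[Expr [Term [Term [Factor [Prim id]]] + [Factor [Factor [Factor [Prim a]] % [Prim id]] % [Prim id]]]]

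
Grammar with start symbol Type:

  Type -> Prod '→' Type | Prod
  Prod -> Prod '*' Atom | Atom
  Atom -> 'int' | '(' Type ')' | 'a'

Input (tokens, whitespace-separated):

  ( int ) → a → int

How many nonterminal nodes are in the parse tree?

[Type [Prod [Atom ( [Type [Prod [Atom int]]] )]] → [Type [Prod [Atom a]] → [Type [Prod [Atom int]]]]]

12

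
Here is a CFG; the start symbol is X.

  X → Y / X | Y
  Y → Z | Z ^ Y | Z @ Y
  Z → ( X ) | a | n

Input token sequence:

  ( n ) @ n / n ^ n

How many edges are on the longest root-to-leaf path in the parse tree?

6

[X [Y [Z ( [X [Y [Z n]]] )] @ [Y [Z n]]] / [X [Y [Z n] ^ [Y [Z n]]]]]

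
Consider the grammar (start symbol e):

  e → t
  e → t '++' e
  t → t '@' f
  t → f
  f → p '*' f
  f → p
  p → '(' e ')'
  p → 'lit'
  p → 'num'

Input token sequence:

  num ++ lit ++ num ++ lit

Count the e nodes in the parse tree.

4

[e [t [f [p num]]] ++ [e [t [f [p lit]]] ++ [e [t [f [p num]]] ++ [e [t [f [p lit]]]]]]]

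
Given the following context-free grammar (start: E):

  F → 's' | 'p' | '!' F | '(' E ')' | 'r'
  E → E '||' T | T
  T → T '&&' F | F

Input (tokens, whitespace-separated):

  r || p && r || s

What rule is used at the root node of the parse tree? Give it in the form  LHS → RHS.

[E [E [E [T [F r]]] || [T [T [F p]] && [F r]]] || [T [F s]]]

E → E '||' T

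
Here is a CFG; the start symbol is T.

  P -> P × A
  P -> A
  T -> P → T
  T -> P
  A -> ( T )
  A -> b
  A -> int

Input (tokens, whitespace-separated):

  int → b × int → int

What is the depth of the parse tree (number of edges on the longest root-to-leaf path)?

5

[T [P [A int]] → [T [P [P [A b]] × [A int]] → [T [P [A int]]]]]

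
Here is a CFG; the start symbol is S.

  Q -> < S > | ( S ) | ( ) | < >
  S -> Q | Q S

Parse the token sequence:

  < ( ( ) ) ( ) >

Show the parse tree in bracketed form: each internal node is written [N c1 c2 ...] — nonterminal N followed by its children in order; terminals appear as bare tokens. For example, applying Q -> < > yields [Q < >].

[S [Q < [S [Q ( [S [Q ( )]] )] [S [Q ( )]]] >]]

S
Q
< S >
< Q S >
< ( S ) S >
< ( Q ) S >
< ( ( ) ) S >
< ( ( ) ) Q >
< ( ( ) ) ( ) >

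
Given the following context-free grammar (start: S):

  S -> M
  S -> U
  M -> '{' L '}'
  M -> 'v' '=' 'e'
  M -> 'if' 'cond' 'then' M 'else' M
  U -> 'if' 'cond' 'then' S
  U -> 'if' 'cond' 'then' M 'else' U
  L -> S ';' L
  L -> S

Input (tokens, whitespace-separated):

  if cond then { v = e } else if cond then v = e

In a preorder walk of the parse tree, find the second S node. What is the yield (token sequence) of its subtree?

[S [U if cond then [M { [L [S [M v = e]]] }] else [U if cond then [S [M v = e]]]]]

v = e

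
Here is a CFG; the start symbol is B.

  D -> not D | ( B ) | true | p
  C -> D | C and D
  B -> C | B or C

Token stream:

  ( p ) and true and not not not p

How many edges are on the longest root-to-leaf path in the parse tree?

[B [C [C [C [D ( [B [C [D p]]] )]] and [D true]] and [D not [D not [D not [D p]]]]]]

8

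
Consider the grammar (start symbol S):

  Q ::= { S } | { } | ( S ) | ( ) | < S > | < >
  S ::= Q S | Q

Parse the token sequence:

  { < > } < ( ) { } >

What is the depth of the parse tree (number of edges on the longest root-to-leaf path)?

[S [Q { [S [Q < >]] }] [S [Q < [S [Q ( )] [S [Q { }]]] >]]]

6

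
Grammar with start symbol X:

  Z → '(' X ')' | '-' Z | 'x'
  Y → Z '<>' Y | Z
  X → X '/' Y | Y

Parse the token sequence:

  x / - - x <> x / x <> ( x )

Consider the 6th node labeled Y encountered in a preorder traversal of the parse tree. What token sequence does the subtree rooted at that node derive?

[X [X [X [Y [Z x]]] / [Y [Z - [Z - [Z x]]] <> [Y [Z x]]]] / [Y [Z x] <> [Y [Z ( [X [Y [Z x]]] )]]]]

x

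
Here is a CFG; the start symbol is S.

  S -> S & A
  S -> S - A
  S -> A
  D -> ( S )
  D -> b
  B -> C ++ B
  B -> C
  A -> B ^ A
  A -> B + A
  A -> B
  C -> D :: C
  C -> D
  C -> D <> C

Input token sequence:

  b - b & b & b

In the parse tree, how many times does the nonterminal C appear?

[S [S [S [S [A [B [C [D b]]]]] - [A [B [C [D b]]]]] & [A [B [C [D b]]]]] & [A [B [C [D b]]]]]

4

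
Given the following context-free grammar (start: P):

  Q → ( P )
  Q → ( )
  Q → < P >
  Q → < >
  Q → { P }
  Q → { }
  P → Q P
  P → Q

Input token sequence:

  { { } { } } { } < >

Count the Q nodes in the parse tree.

5

[P [Q { [P [Q { }] [P [Q { }]]] }] [P [Q { }] [P [Q < >]]]]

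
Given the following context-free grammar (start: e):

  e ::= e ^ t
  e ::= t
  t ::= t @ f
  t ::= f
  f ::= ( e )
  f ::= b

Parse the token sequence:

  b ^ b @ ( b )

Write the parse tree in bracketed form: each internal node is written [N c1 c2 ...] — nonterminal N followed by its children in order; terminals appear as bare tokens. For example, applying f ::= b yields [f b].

[e [e [t [f b]]] ^ [t [t [f b]] @ [f ( [e [t [f b]]] )]]]

e
e ^ t
t ^ t
f ^ t
b ^ t
b ^ t @ f
b ^ f @ f
b ^ b @ f
b ^ b @ ( e )
b ^ b @ ( t )
b ^ b @ ( f )
b ^ b @ ( b )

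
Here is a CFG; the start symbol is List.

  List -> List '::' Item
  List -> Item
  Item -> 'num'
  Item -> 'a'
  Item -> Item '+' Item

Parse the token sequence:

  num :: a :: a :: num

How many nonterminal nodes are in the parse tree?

8

[List [List [List [List [Item num]] :: [Item a]] :: [Item a]] :: [Item num]]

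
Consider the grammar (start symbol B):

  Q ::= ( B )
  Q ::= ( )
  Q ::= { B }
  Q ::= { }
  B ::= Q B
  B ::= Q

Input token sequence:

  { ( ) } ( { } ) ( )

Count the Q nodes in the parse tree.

[B [Q { [B [Q ( )]] }] [B [Q ( [B [Q { }]] )] [B [Q ( )]]]]

5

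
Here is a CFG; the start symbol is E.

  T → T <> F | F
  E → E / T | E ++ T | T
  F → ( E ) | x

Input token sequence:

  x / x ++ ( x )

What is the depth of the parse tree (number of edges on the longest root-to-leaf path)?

[E [E [E [T [F x]]] / [T [F x]]] ++ [T [F ( [E [T [F x]]] )]]]

6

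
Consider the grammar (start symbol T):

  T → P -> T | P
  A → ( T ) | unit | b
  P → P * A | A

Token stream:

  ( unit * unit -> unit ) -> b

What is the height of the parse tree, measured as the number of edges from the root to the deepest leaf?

[T [P [A ( [T [P [P [A unit]] * [A unit]] -> [T [P [A unit]]]] )]] -> [T [P [A b]]]]

7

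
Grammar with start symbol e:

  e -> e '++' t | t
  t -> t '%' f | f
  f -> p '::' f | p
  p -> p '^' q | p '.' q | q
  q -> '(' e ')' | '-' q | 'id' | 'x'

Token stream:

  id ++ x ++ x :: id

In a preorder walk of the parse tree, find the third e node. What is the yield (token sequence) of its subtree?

[e [e [e [t [f [p [q id]]]]] ++ [t [f [p [q x]]]]] ++ [t [f [p [q x]] :: [f [p [q id]]]]]]

id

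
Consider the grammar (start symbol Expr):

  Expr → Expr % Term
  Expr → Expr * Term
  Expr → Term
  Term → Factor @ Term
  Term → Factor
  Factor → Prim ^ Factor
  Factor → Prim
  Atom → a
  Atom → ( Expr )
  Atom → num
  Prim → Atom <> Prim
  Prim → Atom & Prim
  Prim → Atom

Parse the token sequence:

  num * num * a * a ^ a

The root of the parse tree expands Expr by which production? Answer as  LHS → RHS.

Expr → Expr * Term

[Expr [Expr [Expr [Expr [Term [Factor [Prim [Atom num]]]]] * [Term [Factor [Prim [Atom num]]]]] * [Term [Factor [Prim [Atom a]]]]] * [Term [Factor [Prim [Atom a]] ^ [Factor [Prim [Atom a]]]]]]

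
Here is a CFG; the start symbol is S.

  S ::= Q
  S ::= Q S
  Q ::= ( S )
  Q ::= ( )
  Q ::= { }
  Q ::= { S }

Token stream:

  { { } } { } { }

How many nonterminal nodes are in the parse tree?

[S [Q { [S [Q { }]] }] [S [Q { }] [S [Q { }]]]]

8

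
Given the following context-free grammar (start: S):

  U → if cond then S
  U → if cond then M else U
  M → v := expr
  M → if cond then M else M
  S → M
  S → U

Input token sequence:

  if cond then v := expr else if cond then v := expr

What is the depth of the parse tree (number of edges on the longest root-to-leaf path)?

[S [U if cond then [M v := expr] else [U if cond then [S [M v := expr]]]]]

5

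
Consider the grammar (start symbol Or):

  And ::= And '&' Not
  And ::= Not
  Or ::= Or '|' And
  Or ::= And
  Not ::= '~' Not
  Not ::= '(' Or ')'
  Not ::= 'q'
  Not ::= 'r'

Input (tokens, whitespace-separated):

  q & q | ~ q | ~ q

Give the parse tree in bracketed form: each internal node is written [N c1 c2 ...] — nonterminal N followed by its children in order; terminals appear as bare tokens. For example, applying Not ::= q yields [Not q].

Or
Or | And
Or | And | And
And | And | And
And & Not | And | And
Not & Not | And | And
q & Not | And | And
q & q | And | And
q & q | Not | And
q & q | ~ Not | And
q & q | ~ q | And
q & q | ~ q | Not
q & q | ~ q | ~ Not
q & q | ~ q | ~ q

[Or [Or [Or [And [And [Not q]] & [Not q]]] | [And [Not ~ [Not q]]]] | [And [Not ~ [Not q]]]]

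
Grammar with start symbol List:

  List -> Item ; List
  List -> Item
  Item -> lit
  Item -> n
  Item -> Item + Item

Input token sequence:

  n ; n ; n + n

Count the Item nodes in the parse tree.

5

[List [Item n] ; [List [Item n] ; [List [Item [Item n] + [Item n]]]]]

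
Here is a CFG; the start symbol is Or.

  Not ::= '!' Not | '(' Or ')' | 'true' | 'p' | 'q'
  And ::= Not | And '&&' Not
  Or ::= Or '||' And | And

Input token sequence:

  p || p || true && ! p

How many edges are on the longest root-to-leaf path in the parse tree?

5

[Or [Or [Or [And [Not p]]] || [And [Not p]]] || [And [And [Not true]] && [Not ! [Not p]]]]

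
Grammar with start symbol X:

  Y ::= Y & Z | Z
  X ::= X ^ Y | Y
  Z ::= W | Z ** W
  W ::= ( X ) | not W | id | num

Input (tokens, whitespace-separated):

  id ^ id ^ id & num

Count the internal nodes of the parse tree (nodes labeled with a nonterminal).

[X [X [X [Y [Z [W id]]]] ^ [Y [Z [W id]]]] ^ [Y [Y [Z [W id]]] & [Z [W num]]]]

15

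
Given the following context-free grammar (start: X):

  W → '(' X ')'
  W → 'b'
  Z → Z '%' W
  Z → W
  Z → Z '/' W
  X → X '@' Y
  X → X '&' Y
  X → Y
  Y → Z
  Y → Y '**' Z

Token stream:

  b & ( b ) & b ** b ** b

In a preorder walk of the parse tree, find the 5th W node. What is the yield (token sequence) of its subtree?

b

[X [X [X [Y [Z [W b]]]] & [Y [Z [W ( [X [Y [Z [W b]]]] )]]]] & [Y [Y [Y [Z [W b]]] ** [Z [W b]]] ** [Z [W b]]]]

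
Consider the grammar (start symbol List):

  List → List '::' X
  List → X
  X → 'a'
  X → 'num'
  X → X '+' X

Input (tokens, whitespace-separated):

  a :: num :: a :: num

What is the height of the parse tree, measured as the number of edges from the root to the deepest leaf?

5

[List [List [List [List [X a]] :: [X num]] :: [X a]] :: [X num]]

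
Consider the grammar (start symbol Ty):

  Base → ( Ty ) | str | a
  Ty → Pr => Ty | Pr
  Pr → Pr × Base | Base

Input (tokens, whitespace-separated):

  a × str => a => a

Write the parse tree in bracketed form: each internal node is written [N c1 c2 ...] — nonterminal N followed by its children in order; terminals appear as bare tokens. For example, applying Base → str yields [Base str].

Ty
Pr => Ty
Pr × Base => Ty
Base × Base => Ty
a × Base => Ty
a × str => Ty
a × str => Pr => Ty
a × str => Base => Ty
a × str => a => Ty
a × str => a => Pr
a × str => a => Base
a × str => a => a

[Ty [Pr [Pr [Base a]] × [Base str]] => [Ty [Pr [Base a]] => [Ty [Pr [Base a]]]]]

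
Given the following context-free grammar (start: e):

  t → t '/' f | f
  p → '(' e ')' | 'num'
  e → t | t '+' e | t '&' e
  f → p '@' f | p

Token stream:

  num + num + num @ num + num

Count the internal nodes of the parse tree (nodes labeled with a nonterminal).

18

[e [t [f [p num]]] + [e [t [f [p num]]] + [e [t [f [p num] @ [f [p num]]]] + [e [t [f [p num]]]]]]]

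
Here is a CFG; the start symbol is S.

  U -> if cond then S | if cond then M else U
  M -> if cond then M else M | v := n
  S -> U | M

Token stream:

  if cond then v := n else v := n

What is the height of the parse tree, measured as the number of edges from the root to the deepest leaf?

3

[S [M if cond then [M v := n] else [M v := n]]]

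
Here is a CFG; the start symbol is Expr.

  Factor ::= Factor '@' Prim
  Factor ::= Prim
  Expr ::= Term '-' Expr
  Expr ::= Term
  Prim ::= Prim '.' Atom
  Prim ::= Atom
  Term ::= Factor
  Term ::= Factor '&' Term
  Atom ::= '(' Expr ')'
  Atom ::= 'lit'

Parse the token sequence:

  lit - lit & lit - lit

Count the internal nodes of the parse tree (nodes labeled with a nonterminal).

[Expr [Term [Factor [Prim [Atom lit]]]] - [Expr [Term [Factor [Prim [Atom lit]]] & [Term [Factor [Prim [Atom lit]]]]] - [Expr [Term [Factor [Prim [Atom lit]]]]]]]

19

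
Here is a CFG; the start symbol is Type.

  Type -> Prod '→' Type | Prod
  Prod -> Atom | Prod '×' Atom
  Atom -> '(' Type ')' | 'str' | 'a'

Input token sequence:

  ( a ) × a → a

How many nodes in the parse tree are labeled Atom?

[Type [Prod [Prod [Atom ( [Type [Prod [Atom a]]] )]] × [Atom a]] → [Type [Prod [Atom a]]]]

4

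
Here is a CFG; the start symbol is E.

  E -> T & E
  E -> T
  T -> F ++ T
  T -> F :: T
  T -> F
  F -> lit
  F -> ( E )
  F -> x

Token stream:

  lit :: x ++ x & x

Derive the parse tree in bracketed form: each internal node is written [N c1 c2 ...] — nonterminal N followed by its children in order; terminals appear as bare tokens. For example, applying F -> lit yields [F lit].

[E [T [F lit] :: [T [F x] ++ [T [F x]]]] & [E [T [F x]]]]

E
T & E
F :: T & E
lit :: T & E
lit :: F ++ T & E
lit :: x ++ T & E
lit :: x ++ F & E
lit :: x ++ x & E
lit :: x ++ x & T
lit :: x ++ x & F
lit :: x ++ x & x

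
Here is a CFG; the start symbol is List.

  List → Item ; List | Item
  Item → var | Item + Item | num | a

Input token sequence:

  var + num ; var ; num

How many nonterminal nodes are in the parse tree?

[List [Item [Item var] + [Item num]] ; [List [Item var] ; [List [Item num]]]]

8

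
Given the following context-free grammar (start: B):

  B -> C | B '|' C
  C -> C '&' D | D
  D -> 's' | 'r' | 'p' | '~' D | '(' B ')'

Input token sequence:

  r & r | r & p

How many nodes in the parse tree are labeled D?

[B [B [C [C [D r]] & [D r]]] | [C [C [D r]] & [D p]]]

4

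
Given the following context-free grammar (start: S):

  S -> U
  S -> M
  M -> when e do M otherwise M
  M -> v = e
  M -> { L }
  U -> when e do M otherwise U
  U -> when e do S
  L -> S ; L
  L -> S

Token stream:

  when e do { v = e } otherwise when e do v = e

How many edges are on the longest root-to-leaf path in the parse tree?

6

[S [U when e do [M { [L [S [M v = e]]] }] otherwise [U when e do [S [M v = e]]]]]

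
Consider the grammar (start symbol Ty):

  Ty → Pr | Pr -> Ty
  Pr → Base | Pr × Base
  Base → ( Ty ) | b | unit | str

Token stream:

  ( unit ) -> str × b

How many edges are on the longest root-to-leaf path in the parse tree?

6

[Ty [Pr [Base ( [Ty [Pr [Base unit]]] )]] -> [Ty [Pr [Pr [Base str]] × [Base b]]]]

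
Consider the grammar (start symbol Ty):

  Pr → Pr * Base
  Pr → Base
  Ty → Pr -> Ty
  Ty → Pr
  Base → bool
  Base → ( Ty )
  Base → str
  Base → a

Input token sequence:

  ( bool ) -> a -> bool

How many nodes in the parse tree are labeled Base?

4

[Ty [Pr [Base ( [Ty [Pr [Base bool]]] )]] -> [Ty [Pr [Base a]] -> [Ty [Pr [Base bool]]]]]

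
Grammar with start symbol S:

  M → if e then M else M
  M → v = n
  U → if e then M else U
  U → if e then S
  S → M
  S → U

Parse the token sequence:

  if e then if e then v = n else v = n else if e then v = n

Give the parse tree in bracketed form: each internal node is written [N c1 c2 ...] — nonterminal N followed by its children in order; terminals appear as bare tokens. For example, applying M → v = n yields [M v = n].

S
U
if e then M else U
if e then if e then M else M else U
if e then if e then v = n else M else U
if e then if e then v = n else v = n else U
if e then if e then v = n else v = n else if e then S
if e then if e then v = n else v = n else if e then M
if e then if e then v = n else v = n else if e then v = n

[S [U if e then [M if e then [M v = n] else [M v = n]] else [U if e then [S [M v = n]]]]]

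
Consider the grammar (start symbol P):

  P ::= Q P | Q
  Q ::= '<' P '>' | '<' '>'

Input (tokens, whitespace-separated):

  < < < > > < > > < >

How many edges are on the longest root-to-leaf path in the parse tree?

[P [Q < [P [Q < [P [Q < >]] >] [P [Q < >]]] >] [P [Q < >]]]

6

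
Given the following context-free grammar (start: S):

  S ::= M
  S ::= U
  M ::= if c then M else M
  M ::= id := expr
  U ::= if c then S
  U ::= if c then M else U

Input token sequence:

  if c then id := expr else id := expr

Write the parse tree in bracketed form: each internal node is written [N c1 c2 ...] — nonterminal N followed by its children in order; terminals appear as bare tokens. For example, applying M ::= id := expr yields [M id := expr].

[S [M if c then [M id := expr] else [M id := expr]]]

S
M
if c then M else M
if c then id := expr else M
if c then id := expr else id := expr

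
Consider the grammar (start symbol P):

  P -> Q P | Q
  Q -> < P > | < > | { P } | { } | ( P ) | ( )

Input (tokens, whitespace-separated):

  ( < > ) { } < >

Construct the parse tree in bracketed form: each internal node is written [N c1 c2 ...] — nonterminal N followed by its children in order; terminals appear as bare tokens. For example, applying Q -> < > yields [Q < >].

P
Q P
( P ) P
( Q ) P
( < > ) P
( < > ) Q P
( < > ) { } P
( < > ) { } Q
( < > ) { } < >

[P [Q ( [P [Q < >]] )] [P [Q { }] [P [Q < >]]]]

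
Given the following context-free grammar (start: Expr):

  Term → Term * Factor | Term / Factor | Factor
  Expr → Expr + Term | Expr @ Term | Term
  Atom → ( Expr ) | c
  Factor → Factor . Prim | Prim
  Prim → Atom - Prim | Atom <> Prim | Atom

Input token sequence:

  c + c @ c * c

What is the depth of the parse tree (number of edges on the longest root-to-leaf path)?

[Expr [Expr [Expr [Term [Factor [Prim [Atom c]]]]] + [Term [Factor [Prim [Atom c]]]]] @ [Term [Term [Factor [Prim [Atom c]]]] * [Factor [Prim [Atom c]]]]]

7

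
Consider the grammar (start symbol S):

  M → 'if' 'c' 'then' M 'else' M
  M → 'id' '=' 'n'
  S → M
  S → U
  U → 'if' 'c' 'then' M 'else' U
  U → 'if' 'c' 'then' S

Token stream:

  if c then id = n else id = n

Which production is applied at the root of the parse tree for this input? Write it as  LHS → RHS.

[S [M if c then [M id = n] else [M id = n]]]

S → M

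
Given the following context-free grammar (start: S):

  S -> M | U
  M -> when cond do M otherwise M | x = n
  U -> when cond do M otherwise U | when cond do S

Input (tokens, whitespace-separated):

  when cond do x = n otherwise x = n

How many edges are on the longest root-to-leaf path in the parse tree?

3

[S [M when cond do [M x = n] otherwise [M x = n]]]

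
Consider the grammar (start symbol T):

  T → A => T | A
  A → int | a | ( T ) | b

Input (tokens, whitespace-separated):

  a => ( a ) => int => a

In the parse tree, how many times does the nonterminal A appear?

5

[T [A a] => [T [A ( [T [A a]] )] => [T [A int] => [T [A a]]]]]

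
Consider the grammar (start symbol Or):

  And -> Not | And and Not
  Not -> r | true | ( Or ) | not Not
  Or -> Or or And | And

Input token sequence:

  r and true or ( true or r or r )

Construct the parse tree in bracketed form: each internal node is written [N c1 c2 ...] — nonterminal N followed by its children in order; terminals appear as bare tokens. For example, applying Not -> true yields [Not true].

[Or [Or [And [And [Not r]] and [Not true]]] or [And [Not ( [Or [Or [Or [And [Not true]]] or [And [Not r]]] or [And [Not r]]] )]]]

Or
Or or And
And or And
And and Not or And
Not and Not or And
r and Not or And
r and true or And
r and true or Not
r and true or ( Or )
r and true or ( Or or And )
r and true or ( Or or And or And )
r and true or ( And or And or And )
r and true or ( Not or And or And )
r and true or ( true or And or And )
r and true or ( true or Not or And )
r and true or ( true or r or And )
r and true or ( true or r or Not )
r and true or ( true or r or r )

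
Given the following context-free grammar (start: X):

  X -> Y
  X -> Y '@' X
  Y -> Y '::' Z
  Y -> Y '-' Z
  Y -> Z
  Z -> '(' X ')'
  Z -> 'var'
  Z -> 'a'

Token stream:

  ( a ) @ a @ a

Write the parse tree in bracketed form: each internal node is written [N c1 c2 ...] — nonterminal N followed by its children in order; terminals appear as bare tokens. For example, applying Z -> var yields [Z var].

[X [Y [Z ( [X [Y [Z a]]] )]] @ [X [Y [Z a]] @ [X [Y [Z a]]]]]

X
Y @ X
Z @ X
( X ) @ X
( Y ) @ X
( Z ) @ X
( a ) @ X
( a ) @ Y @ X
( a ) @ Z @ X
( a ) @ a @ X
( a ) @ a @ Y
( a ) @ a @ Z
( a ) @ a @ a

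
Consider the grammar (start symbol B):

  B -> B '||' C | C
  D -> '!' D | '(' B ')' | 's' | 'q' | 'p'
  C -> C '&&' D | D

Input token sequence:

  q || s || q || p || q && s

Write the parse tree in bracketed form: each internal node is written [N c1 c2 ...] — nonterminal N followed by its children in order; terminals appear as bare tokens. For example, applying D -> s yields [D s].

[B [B [B [B [B [C [D q]]] || [C [D s]]] || [C [D q]]] || [C [D p]]] || [C [C [D q]] && [D s]]]

B
B || C
B || C || C
B || C || C || C
B || C || C || C || C
C || C || C || C || C
D || C || C || C || C
q || C || C || C || C
q || D || C || C || C
q || s || C || C || C
q || s || D || C || C
q || s || q || C || C
q || s || q || D || C
q || s || q || p || C
q || s || q || p || C && D
q || s || q || p || D && D
q || s || q || p || q && D
q || s || q || p || q && s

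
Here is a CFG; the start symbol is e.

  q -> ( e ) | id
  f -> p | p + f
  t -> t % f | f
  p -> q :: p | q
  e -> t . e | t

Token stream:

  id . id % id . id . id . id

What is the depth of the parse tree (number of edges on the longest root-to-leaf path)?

9

[e [t [f [p [q id]]]] . [e [t [t [f [p [q id]]]] % [f [p [q id]]]] . [e [t [f [p [q id]]]] . [e [t [f [p [q id]]]] . [e [t [f [p [q id]]]]]]]]]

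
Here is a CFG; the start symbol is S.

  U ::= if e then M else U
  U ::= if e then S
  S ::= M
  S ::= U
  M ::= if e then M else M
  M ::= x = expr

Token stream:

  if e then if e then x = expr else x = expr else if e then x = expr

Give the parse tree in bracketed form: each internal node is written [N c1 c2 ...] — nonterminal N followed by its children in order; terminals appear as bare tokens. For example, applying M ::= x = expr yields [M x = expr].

[S [U if e then [M if e then [M x = expr] else [M x = expr]] else [U if e then [S [M x = expr]]]]]

S
U
if e then M else U
if e then if e then M else M else U
if e then if e then x = expr else M else U
if e then if e then x = expr else x = expr else U
if e then if e then x = expr else x = expr else if e then S
if e then if e then x = expr else x = expr else if e then M
if e then if e then x = expr else x = expr else if e then x = expr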